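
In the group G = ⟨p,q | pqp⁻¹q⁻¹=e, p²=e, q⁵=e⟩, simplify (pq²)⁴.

Compute successive powers of (pq²), reducing at each step:
  (pq²)²: (pq²) · p = q²;   (q²) · q² = q⁴
  (pq²)³: (q⁴) · p = pq⁴;   (pq⁴) · q² = pq
  (pq²)⁴: (pq) · p = q;   q · q² = q³

Answer: q³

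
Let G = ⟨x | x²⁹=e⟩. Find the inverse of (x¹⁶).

The order of (x¹⁶) is 29 (smallest k with (x¹⁶)ᵏ = e), so (x¹⁶)⁻¹ = (x¹⁶)²⁸ = x¹³.
Check: (x¹⁶) · (x¹³) → (x¹⁶) · x¹³ = e, giving e as required.

Answer: x¹³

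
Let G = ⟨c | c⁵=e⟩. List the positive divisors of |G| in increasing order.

|G| = 5 = 5. By Lagrange's theorem the order of any subgroup divides 5; the divisors of 5 are 1, 5.

Answer: 1, 5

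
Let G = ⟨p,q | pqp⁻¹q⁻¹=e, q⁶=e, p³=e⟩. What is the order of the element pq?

Compute successive powers until reaching e:
  (pq)¹ = pq, (pq)² = p²q², (pq)³ = q³, (pq)⁴ = pq⁴, (pq)⁵ = p²q⁵, (pq)⁶ = e.
The smallest positive k with (pq)ᵏ = e is 6.

Answer: 6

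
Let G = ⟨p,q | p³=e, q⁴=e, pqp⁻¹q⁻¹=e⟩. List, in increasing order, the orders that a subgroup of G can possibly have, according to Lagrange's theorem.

|G| = 12 = 2² · 3. By Lagrange's theorem the order of any subgroup divides 12; the divisors of 12 are 1, 2, 3, 4, 6, 12.

Answer: 1, 2, 3, 4, 6, 12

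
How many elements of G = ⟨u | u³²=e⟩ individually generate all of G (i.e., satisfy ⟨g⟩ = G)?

G is cyclic of order 32. An element generates G iff its order is 32, and a cyclic group of order 32 has exactly φ(32) = 16 such elements.

Answer: 16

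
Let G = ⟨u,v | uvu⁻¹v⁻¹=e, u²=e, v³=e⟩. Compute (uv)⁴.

Compute successive powers of (uv), reducing at each step:
  (uv)²: (uv) · u = v;   v · v = v²
  (uv)³: (v²) · u = uv²;   (uv²) · v = u
  (uv)⁴: u · u = e;   e · v = v

Answer: v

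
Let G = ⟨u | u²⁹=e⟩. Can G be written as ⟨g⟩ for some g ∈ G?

|G| = 29. The element u has order 29 (its powers give 29 distinct elements), so ⟨u⟩ = G and G is cyclic.

Answer: Yes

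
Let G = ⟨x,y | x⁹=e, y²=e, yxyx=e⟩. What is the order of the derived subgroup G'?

G' = [G, G] is generated by all commutators. The generator-pair commutators are: [x, y] = x².
The subgroup they normally generate is {e, x, x², x³, x⁴, x⁵, x⁶, x⁷, x⁸}, of order 9.
Check: |G/G'| = 18/9 = 2 is the order of the abelianisation.

Answer: 9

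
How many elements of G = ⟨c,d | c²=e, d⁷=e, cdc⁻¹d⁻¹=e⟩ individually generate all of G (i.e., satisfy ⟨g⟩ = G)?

G is cyclic of order 14. An element generates G iff its order is 14, and a cyclic group of order 14 has exactly φ(14) = 6 such elements.

Answer: 6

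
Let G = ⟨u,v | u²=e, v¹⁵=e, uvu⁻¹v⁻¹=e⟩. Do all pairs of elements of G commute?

Each pair of generators commutes: u·v = uv = v·u. Since the generators pairwise commute, every element of G commutes with every other, so G is abelian.

Answer: Yes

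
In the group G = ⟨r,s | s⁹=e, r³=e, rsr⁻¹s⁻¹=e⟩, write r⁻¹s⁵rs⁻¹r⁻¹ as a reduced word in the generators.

Multiply left to right, reducing at each step:
  (r²) · s⁵ = r²s⁵
  (r²s⁵) · r = s⁵
  (s⁵) · s⁻¹ = s⁴
  (s⁴) · r⁻¹ = r²s⁴

Answer: r²s⁴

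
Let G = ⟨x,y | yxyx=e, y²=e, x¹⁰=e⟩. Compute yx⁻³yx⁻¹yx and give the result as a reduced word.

Multiply left to right, reducing at each step:
  y · x⁻³ = x³y
  (x³y) · y = x³
  (x³) · x⁻¹ = x²
  (x²) · y = x²y
  (x²y) · x = xy

Answer: xy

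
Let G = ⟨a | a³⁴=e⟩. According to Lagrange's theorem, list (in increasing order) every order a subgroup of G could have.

|G| = 34 = 2 · 17. By Lagrange's theorem the order of any subgroup divides 34; the divisors of 34 are 1, 2, 17, 34.

Answer: 1, 2, 17, 34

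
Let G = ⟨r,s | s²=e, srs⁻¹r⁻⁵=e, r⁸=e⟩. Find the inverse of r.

The order of r is 8 (smallest k with rᵏ = e), so r⁻¹ = r⁷ = r⁷.
Check: r · (r⁷) → r · r⁷ = e, giving e as required.

Answer: r⁷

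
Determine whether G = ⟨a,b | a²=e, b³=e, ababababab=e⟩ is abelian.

a·b = ab but b·a = ba, so a·b ≠ b·a and G is not abelian.

Answer: No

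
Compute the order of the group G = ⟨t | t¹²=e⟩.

G is generated by a single element, so G is cyclic. The relator gives t¹² = e and no smaller power is forced to be e, so the 12 powers {e, t, t², t³, t⁴, t⁵, t⁶, t⁷, t⁸, t⁹, t¹¹, t¹⁰} are distinct. Hence |G| = 12.

Answer: 12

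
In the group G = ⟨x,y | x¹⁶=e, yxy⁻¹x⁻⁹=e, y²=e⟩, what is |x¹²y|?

Compute successive powers until reaching e:
  (x¹²y)¹ = x¹²y, (x¹²y)² = x⁸, (x¹²y)³ = x⁴y, (x¹²y)⁴ = e.
The smallest positive k with (x¹²y)ᵏ = e is 4.

Answer: 4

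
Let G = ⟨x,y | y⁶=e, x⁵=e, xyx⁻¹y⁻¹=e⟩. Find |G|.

Enumerate words in the generators, reducing via the relations: the distinct elements are
  {e, x, y, xy, x², x³, x⁴, y², y³, y⁴, y⁵, xy², xy³, xy⁴, xy⁵, x²y, x³y, x⁴y, x²y², x²y³, x²y⁴, x²y⁵, x³y², x³y³, x³y⁴, x³y⁵, x⁴y², x⁴y³, x⁴y⁴, x⁴y⁵}.
No further products give new elements, so |G| = 30.

Answer: 30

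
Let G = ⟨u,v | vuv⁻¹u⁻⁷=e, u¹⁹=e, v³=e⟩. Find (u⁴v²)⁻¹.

The order of (u⁴v²) is 3 (smallest k with (u⁴v²)ᵏ = e), so (u⁴v²)⁻¹ = (u⁴v²)² = u¹⁰v.
Check: (u⁴v²) · (u¹⁰v) → (u⁴v²) · u¹⁰ = v²;   (v²) · v = e, giving e as required.

Answer: u¹⁰v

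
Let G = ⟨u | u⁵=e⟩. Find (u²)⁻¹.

The order of (u²) is 5 (smallest k with (u²)ᵏ = e), so (u²)⁻¹ = (u²)⁴ = u³.
Check: (u²) · (u³) → (u²) · u³ = e, giving e as required.

Answer: u³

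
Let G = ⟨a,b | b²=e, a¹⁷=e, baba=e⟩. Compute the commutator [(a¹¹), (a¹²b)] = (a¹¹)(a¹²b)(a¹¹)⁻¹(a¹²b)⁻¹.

[(a¹¹), (a¹²b)] = (a¹¹)·(a¹²b)·(a¹¹)⁻¹·(a¹²b)⁻¹.
  (a¹¹) · (a¹²b) = a⁶b
  (a⁶b) · (a⁶) = b
  b · (a¹²b) = a⁵

Answer: a⁵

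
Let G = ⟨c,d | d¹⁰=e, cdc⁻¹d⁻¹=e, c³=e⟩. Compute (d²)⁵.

Compute successive powers of (d²), reducing at each step:
  (d²)²: (d²) · d² = d⁴
  (d²)³: (d⁴) · d² = d⁶
  (d²)⁴: (d⁶) · d² = d⁸
  (d²)⁵: (d⁸) · d² = e

Answer: e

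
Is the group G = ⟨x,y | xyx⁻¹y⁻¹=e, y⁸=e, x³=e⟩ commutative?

Each pair of generators commutes: x·y = xy = y·x. Since the generators pairwise commute, every element of G commutes with every other, so G is abelian.

Answer: Yes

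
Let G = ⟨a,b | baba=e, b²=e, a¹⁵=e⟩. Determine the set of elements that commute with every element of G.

An element z ∈ Z(G) iff z commutes with every generator.
For example e is central: e·a = a = a·e; e·b = b = b·e.
Whereas a ∉ Z(G) since a·b = ab ≠ a¹⁴b = b·a.
Checking each of the 30 elements this way gives Z(G) = {e}, of order 1.

Answer: {e}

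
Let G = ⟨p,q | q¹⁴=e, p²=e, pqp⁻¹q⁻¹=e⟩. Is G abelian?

Each pair of generators commutes: p·q = pq = q·p. Since the generators pairwise commute, every element of G commutes with every other, so G is abelian.

Answer: Yes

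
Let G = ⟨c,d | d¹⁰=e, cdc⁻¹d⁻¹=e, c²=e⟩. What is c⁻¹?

The order of c is 2 (smallest k with cᵏ = e), so c⁻¹ = c¹ = c.
Check: c · c → c · c = e, giving e as required.

Answer: c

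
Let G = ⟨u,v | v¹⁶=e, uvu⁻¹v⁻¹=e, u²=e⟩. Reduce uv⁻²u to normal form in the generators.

Multiply left to right, reducing at each step:
  u · v⁻² = uv¹⁴
  (uv¹⁴) · u = v¹⁴

Answer: v¹⁴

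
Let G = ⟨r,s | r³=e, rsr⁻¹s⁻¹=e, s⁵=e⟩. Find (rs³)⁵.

Compute successive powers of (rs³), reducing at each step:
  (rs³)²: (rs³) · r = r²s³;   (r²s³) · s³ = r²s
  (rs³)³: (r²s) · r = s;   s · s³ = s⁴
  (rs³)⁴: (s⁴) · r = rs⁴;   (rs⁴) · s³ = rs²
  (rs³)⁵: (rs²) · r = r²s²;   (r²s²) · s³ = r²

Answer: r²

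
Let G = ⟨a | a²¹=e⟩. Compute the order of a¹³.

Compute successive powers until reaching e:
  (a¹³)¹ = a¹³, (a¹³)² = a⁵, (a¹³)³ = a¹⁸, (a¹³)⁴ = a¹⁰, (a¹³)⁵ = a², (a¹³)⁶ = a¹⁵, (a¹³)⁷ = a⁷, (a¹³)⁸ = a²⁰, (a¹³)⁹ = a¹², (a¹³)¹⁰ = a⁴, (a¹³)¹¹ = a¹⁷, (a¹³)¹² = a⁹, (a¹³)¹³ = a, (a¹³)¹⁴ = a¹⁴, (a¹³)¹⁵ = a⁶, (a¹³)¹⁶ = a¹⁹, (a¹³)¹⁷ = a¹¹, (a¹³)¹⁸ = a³, (a¹³)¹⁹ = a¹⁶, (a¹³)²⁰ = a⁸, (a¹³)²¹ = e.
The smallest positive k with (a¹³)ᵏ = e is 21.

Answer: 21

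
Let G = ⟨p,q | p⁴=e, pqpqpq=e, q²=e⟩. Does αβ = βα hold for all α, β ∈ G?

p·q = pq but q·p = qp, so p·q ≠ q·p and G is not abelian.

Answer: No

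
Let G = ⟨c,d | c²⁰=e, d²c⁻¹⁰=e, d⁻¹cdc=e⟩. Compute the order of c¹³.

Compute successive powers until reaching e:
  (c¹³)¹ = c¹³, (c¹³)² = c⁶, (c¹³)³ = c¹⁹, (c¹³)⁴ = c¹², (c¹³)⁵ = c⁵, (c¹³)⁶ = c¹⁸, (c¹³)⁷ = c¹¹, (c¹³)⁸ = c⁴, (c¹³)⁹ = c¹⁷, (c¹³)¹⁰ = c¹⁰, (c¹³)¹¹ = c³, (c¹³)¹² = c¹⁶, (c¹³)¹³ = c⁹, (c¹³)¹⁴ = c², (c¹³)¹⁵ = c¹⁵, (c¹³)¹⁶ = c⁸, (c¹³)¹⁷ = c, (c¹³)¹⁸ = c¹⁴, (c¹³)¹⁹ = c⁷, (c¹³)²⁰ = e.
The smallest positive k with (c¹³)ᵏ = e is 20.

Answer: 20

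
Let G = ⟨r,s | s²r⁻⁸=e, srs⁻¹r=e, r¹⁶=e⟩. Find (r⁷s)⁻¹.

The order of (r⁷s) is 4 (smallest k with (r⁷s)ᵏ = e), so (r⁷s)⁻¹ = (r⁷s)³ = r⁷s⁻¹.
Check: (r⁷s) · (r⁷s⁻¹) → (r⁷s) · r⁷ = s;   s · s⁻¹ = e, giving e as required.

Answer: r⁷s⁻¹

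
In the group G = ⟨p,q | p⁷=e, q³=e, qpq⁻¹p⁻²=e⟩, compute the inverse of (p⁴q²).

The order of (p⁴q²) is 3 (smallest k with (p⁴q²)ᵏ = e), so (p⁴q²)⁻¹ = (p⁴q²)² = p⁶q.
Check: (p⁴q²) · (p⁶q) → (p⁴q²) · p⁶ = q²;   (q²) · q = e, giving e as required.

Answer: p⁶q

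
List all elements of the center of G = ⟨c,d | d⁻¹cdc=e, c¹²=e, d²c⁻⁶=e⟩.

An element z ∈ Z(G) iff z commutes with every generator.
For example c⁶ is central: (c⁶)·c = c⁷ = c·(c⁶); (c⁶)·d = d⁻¹ = d·(c⁶).
Whereas c ∉ Z(G) since c·d = cd ≠ c⁵d⁻¹ = d·c.
Checking each of the 24 elements this way gives Z(G) = {e, c⁶}, of order 2.

Answer: {e, c⁶}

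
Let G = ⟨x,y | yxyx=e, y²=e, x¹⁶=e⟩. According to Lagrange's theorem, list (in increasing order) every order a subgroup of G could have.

|G| = 32 = 2⁵. By Lagrange's theorem the order of any subgroup divides 32; the divisors of 32 are 1, 2, 4, 8, 16, 32.

Answer: 1, 2, 4, 8, 16, 32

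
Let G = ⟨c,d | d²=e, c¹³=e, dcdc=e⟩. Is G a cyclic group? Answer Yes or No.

Every cyclic group is abelian. But c·d = cd while d·c = c¹²d, so c·d ≠ d·c and G is not abelian. Hence G is not cyclic.

Answer: No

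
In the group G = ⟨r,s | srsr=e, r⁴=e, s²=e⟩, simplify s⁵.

Compute successive powers of s, reducing at each step:
  s²: s · s = e
  s³: e · s = s
  s⁴: s · s = e
  s⁵: e · s = s

Answer: s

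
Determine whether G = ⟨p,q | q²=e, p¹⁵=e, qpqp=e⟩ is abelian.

p·q = pq but q·p = p¹⁴q, so p·q ≠ q·p and G is not abelian.

Answer: No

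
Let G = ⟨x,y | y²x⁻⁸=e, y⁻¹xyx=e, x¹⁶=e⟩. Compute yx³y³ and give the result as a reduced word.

Multiply left to right, reducing at each step:
  y · x³ = x⁵y⁻¹
  (x⁵y⁻¹) · y³ = x¹³

Answer: x¹³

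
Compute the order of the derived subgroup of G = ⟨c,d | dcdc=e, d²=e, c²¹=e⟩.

G' = [G, G] is generated by all commutators. The generator-pair commutators are: [c, d] = c².
The subgroup they normally generate is {e, c, c², c³, c⁴, c⁵, c⁶, c⁷, c⁸, c⁹, c¹⁰, c¹¹, c¹², c¹³, c¹⁴, c¹⁵, c¹⁶, c¹⁷, c¹⁸, c¹⁹, c²⁰}, of order 21.
Check: |G/G'| = 42/21 = 2 is the order of the abelianisation.

Answer: 21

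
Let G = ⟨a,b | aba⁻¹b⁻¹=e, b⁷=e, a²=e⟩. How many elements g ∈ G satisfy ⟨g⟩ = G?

G is cyclic of order 14. An element generates G iff its order is 14, and a cyclic group of order 14 has exactly φ(14) = 6 such elements.

Answer: 6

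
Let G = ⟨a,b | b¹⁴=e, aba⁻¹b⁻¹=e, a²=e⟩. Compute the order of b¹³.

Compute successive powers until reaching e:
  (b¹³)¹ = b¹³, (b¹³)² = b¹², (b¹³)³ = b¹¹, (b¹³)⁴ = b¹⁰, (b¹³)⁵ = b⁹, (b¹³)⁶ = b⁸, (b¹³)⁷ = b⁷, (b¹³)⁸ = b⁶, (b¹³)⁹ = b⁵, (b¹³)¹⁰ = b⁴, (b¹³)¹¹ = b³, (b¹³)¹² = b², (b¹³)¹³ = b, (b¹³)¹⁴ = e.
The smallest positive k with (b¹³)ᵏ = e is 14.

Answer: 14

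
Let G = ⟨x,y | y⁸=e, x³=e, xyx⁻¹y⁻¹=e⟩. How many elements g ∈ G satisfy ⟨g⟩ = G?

G is cyclic of order 24. An element generates G iff its order is 24, and a cyclic group of order 24 has exactly φ(24) = 8 such elements.

Answer: 8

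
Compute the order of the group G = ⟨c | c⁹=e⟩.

G is generated by a single element, so G is cyclic. The relator gives c⁹ = e and no smaller power is forced to be e, so the 9 powers {c, e, c², c³, c⁴, c⁵, c⁶, c⁷, c⁸} are distinct. Hence |G| = 9.

Answer: 9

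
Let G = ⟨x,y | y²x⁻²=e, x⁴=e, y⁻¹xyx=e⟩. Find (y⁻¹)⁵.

Compute successive powers of (y⁻¹), reducing at each step:
  (y⁻¹)²: (y⁻¹) · y⁻¹ = x²
  (y⁻¹)³: (x²) · y⁻¹ = y
  (y⁻¹)⁴: y · y⁻¹ = e
  (y⁻¹)⁵: e · y⁻¹ = y⁻¹

Answer: y⁻¹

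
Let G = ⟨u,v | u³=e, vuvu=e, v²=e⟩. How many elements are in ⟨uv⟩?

|⟨uv⟩| equals the order of uv. Compute successive powers until reaching e:
  (uv)¹ = uv, (uv)² = e.
The smallest positive k with (uv)ᵏ = e is 2, so |⟨uv⟩| = 2.

Answer: 2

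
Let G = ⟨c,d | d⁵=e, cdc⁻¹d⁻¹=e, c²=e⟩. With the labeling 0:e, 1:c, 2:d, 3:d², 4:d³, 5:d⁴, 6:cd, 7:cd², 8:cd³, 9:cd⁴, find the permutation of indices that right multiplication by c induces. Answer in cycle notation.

(0 1)(2 6)(3 7)(4 8)(5 9)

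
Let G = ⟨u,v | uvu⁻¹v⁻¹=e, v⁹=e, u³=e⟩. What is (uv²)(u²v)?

Compute (uv²) · (u²v) by multiplying left to right and reducing via the relations at each step:
  (uv²) · u² = v²
  (v²) · v = v³

Answer: v³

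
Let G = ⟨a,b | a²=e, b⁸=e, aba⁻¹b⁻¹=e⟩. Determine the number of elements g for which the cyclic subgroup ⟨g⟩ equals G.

⟨g⟩ = G would require ord(g) = |G| = 16, but the maximum element order in G is 8 < 16. So G is not cyclic and no single element generates it: the count is 0.

Answer: 0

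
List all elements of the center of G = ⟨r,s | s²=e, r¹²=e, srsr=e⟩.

An element z ∈ Z(G) iff z commutes with every generator.
For example r⁶ is central: (r⁶)·r = r⁷ = r·(r⁶); (r⁶)·s = r⁶s = s·(r⁶).
Whereas r ∉ Z(G) since r·s = rs ≠ r¹¹s = s·r.
Checking each of the 24 elements this way gives Z(G) = {e, r⁶}, of order 2.

Answer: {e, r⁶}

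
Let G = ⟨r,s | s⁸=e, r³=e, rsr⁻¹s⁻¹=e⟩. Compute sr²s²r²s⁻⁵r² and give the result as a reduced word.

Multiply left to right, reducing at each step:
  s · r² = r²s
  (r²s) · s² = r²s³
  (r²s³) · r² = rs³
  (rs³) · s⁻⁵ = rs⁶
  (rs⁶) · r² = s⁶

Answer: s⁶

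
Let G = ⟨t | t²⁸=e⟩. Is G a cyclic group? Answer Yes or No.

|G| = 28. The element t has order 28 (its powers give 28 distinct elements), so ⟨t⟩ = G and G is cyclic.

Answer: Yes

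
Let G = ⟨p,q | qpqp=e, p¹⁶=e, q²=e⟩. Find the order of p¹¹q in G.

Compute successive powers until reaching e:
  (p¹¹q)¹ = p¹¹q, (p¹¹q)² = e.
The smallest positive k with (p¹¹q)ᵏ = e is 2.

Answer: 2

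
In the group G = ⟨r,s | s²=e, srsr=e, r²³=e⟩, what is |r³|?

Compute successive powers until reaching e:
  (r³)¹ = r³, (r³)² = r⁶, (r³)³ = r⁹, (r³)⁴ = r¹², (r³)⁵ = r¹⁵, (r³)⁶ = r¹⁸, (r³)⁷ = r²¹, (r³)⁸ = r, (r³)⁹ = r⁴, (r³)¹⁰ = r⁷, (r³)¹¹ = r¹⁰, (r³)¹² = r¹³, (r³)¹³ = r¹⁶, (r³)¹⁴ = r¹⁹, (r³)¹⁵ = r²², (r³)¹⁶ = r², (r³)¹⁷ = r⁵, (r³)¹⁸ = r⁸, (r³)¹⁹ = r¹¹, (r³)²⁰ = r¹⁴, (r³)²¹ = r¹⁷, (r³)²² = r²⁰, (r³)²³ = e.
The smallest positive k with (r³)ᵏ = e is 23.

Answer: 23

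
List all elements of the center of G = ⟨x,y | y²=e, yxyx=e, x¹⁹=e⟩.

An element z ∈ Z(G) iff z commutes with every generator.
For example e is central: e·x = x = x·e; e·y = y = y·e.
Whereas x ∉ Z(G) since x·y = xy ≠ x¹⁸y = y·x.
Checking each of the 38 elements this way gives Z(G) = {e}, of order 1.

Answer: {e}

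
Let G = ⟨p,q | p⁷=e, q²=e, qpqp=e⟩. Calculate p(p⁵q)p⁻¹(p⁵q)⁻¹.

[p, (p⁵q)] = p·(p⁵q)·p⁻¹·(p⁵q)⁻¹.
  p · (p⁵q) = p⁶q
  (p⁶q) · (p⁶) = q
  q · (p⁵q) = p²

Answer: p²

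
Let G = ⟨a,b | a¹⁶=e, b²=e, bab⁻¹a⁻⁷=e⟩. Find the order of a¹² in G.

Compute successive powers until reaching e:
  (a¹²)¹ = a¹², (a¹²)² = a⁸, (a¹²)³ = a⁴, (a¹²)⁴ = e.
The smallest positive k with (a¹²)ᵏ = e is 4.

Answer: 4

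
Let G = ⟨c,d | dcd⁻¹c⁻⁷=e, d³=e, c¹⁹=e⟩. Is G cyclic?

Every cyclic group is abelian. But c·d = cd while d·c = c⁷d, so c·d ≠ d·c and G is not abelian. Hence G is not cyclic.

Answer: No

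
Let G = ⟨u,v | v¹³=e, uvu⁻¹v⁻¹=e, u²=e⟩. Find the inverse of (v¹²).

The order of (v¹²) is 13 (smallest k with (v¹²)ᵏ = e), so (v¹²)⁻¹ = (v¹²)¹² = v.
Check: (v¹²) · v → (v¹²) · v = e, giving e as required.

Answer: v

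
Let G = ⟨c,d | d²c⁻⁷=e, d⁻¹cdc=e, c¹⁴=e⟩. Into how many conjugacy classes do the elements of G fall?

The conjugacy classes (representative and size) are:
  [e] (size 1), [c¹³] (size 2), [c¹²] (size 2), [c¹¹] (size 2), [c⁴] (size 2), [c⁵] (size 2), [c⁸] (size 2), [c⁷] (size 1), [c⁵d⁻¹] (size 7), [c⁵d] (size 7).
Class equation: 1 + 2 + 2 + 2 + 2 + 2 + 2 + 1 + 7 + 7 = 28 = |G|. So G has 10 conjugacy classes.

Answer: 10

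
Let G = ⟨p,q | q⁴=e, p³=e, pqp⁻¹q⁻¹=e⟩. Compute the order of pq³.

Compute successive powers until reaching e:
  (pq³)¹ = pq³, (pq³)² = p²q², (pq³)³ = q, (pq³)⁴ = p, (pq³)⁵ = p²q³, (pq³)⁶ = q², (pq³)⁷ = pq, (pq³)⁸ = p², (pq³)⁹ = q³, (pq³)¹⁰ = pq², (pq³)¹¹ = p²q, (pq³)¹² = e.
The smallest positive k with (pq³)ᵏ = e is 12.

Answer: 12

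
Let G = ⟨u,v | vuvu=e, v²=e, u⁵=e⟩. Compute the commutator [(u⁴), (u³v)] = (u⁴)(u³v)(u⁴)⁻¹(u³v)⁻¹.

[(u⁴), (u³v)] = (u⁴)·(u³v)·(u⁴)⁻¹·(u³v)⁻¹.
  (u⁴) · (u³v) = u²v
  (u²v) · u = uv
  (uv) · (u³v) = u³

Answer: u³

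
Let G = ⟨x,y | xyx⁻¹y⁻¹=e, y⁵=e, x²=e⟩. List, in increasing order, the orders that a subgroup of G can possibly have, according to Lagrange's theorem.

|G| = 10 = 2 · 5. By Lagrange's theorem the order of any subgroup divides 10; the divisors of 10 are 1, 2, 5, 10.

Answer: 1, 2, 5, 10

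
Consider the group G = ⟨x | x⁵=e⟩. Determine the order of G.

G is generated by a single element, so G is cyclic. The relator gives x⁵ = e and no smaller power is forced to be e, so the 5 powers {e, x, x², x³, x⁴} are distinct. Hence |G| = 5.

Answer: 5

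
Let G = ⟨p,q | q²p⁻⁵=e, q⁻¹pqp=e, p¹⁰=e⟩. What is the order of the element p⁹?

Compute successive powers until reaching e:
  (p⁹)¹ = p⁹, (p⁹)² = p⁸, (p⁹)³ = p⁷, (p⁹)⁴ = p⁶, (p⁹)⁵ = p⁵, (p⁹)⁶ = p⁴, (p⁹)⁷ = p³, (p⁹)⁸ = p², (p⁹)⁹ = p, (p⁹)¹⁰ = e.
The smallest positive k with (p⁹)ᵏ = e is 10.

Answer: 10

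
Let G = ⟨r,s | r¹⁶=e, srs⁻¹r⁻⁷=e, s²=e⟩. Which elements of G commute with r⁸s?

⟨r⁸s⟩ ⊆ C_G(r⁸s) since powers of r⁸s commute with r⁸s; so |C_G(r⁸s)| ≥ |⟨r⁸s⟩| = 2.
By orbit–stabilizer, |C_G(r⁸s)| = |G| / |conj. class of r⁸s| = 32 / 8 = 4.
The 4 elements commuting with r⁸s are {e, r⁸, s, r⁸s}.

Answer: {e, r⁸, s, r⁸s}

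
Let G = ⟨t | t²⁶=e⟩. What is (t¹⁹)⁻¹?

The order of (t¹⁹) is 26 (smallest k with (t¹⁹)ᵏ = e), so (t¹⁹)⁻¹ = (t¹⁹)²⁵ = t⁷.
Check: (t¹⁹) · (t⁷) → (t¹⁹) · t⁷ = e, giving e as required.

Answer: t⁷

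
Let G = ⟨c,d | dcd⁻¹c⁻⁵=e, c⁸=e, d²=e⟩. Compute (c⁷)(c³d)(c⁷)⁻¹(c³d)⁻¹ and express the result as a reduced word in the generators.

[(c⁷), (c³d)] = (c⁷)·(c³d)·(c⁷)⁻¹·(c³d)⁻¹.
  (c⁷) · (c³d) = c²d
  (c²d) · c = c⁷d
  (c⁷d) · (cd) = c⁴

Answer: c⁴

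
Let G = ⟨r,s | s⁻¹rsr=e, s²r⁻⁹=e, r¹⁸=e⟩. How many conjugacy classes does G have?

The conjugacy classes (representative and size) are:
  [e] (size 1), [r¹⁷] (size 2), [r¹⁶] (size 2), [r³] (size 2), [r¹⁴] (size 2), [r¹³] (size 2), [r¹²] (size 2), [r¹¹] (size 2), [r¹⁰] (size 2), [r⁹] (size 1), [r⁸s] (size 9), [rs] (size 9).
Class equation: 1 + 2 + 2 + 2 + 2 + 2 + 2 + 2 + 2 + 1 + 9 + 9 = 36 = |G|. So G has 12 conjugacy classes.

Answer: 12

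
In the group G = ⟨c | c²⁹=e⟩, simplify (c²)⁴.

Compute successive powers of (c²), reducing at each step:
  (c²)²: (c²) · c² = c⁴
  (c²)³: (c⁴) · c² = c⁶
  (c²)⁴: (c⁶) · c² = c⁸

Answer: c⁸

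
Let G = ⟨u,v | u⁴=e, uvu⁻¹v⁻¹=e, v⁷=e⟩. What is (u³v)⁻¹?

The order of (u³v) is 28 (smallest k with (u³v)ᵏ = e), so (u³v)⁻¹ = (u³v)²⁷ = uv⁶.
Check: (u³v) · (uv⁶) → (u³v) · u = v;   v · v⁶ = e, giving e as required.

Answer: uv⁶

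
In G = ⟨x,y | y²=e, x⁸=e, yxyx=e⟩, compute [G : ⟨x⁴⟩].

First find ord(x⁴) by computing successive powers:
  (x⁴)¹ = x⁴, (x⁴)² = e.
So |⟨x⁴⟩| = ord(x⁴) = 2. With |G| = 16, by Lagrange [G : ⟨x⁴⟩] = 16/2 = 8.

Answer: 8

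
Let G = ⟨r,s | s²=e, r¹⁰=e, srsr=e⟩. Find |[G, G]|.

G' = [G, G] is generated by all commutators. The generator-pair commutators are: [r, s] = r².
The subgroup they normally generate is {e, r², r⁴, r⁶, r⁸}, of order 5.
Check: |G/G'| = 20/5 = 4 is the order of the abelianisation.

Answer: 5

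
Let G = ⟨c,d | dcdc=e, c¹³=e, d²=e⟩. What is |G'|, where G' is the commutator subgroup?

G' = [G, G] is generated by all commutators. The generator-pair commutators are: [c, d] = c².
The subgroup they normally generate is {e, c, c², c³, c⁴, c⁵, c⁶, c⁷, c⁸, c⁹, c¹⁰, c¹¹, c¹²}, of order 13.
Check: |G/G'| = 26/13 = 2 is the order of the abelianisation.

Answer: 13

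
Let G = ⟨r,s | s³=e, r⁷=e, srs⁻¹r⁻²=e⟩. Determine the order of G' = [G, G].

G' = [G, G] is generated by all commutators. The generator-pair commutators are: [r, s] = r⁶.
The subgroup they normally generate is {e, r, r², r³, r⁴, r⁵, r⁶}, of order 7.
Check: |G/G'| = 21/7 = 3 is the order of the abelianisation.

Answer: 7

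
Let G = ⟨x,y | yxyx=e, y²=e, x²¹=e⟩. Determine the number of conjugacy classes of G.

The conjugacy classes (representative and size) are:
  [e] (size 1), [x²⁰] (size 2), [x²] (size 2), [x³] (size 2), [x¹⁷] (size 2), [x⁵] (size 2), [x⁶] (size 2), [x⁷] (size 2), [x⁸] (size 2), [x⁹] (size 2), [x¹⁰] (size 2), [y] (size 21).
Class equation: 1 + 2 + 2 + 2 + 2 + 2 + 2 + 2 + 2 + 2 + 2 + 21 = 42 = |G|. So G has 12 conjugacy classes.

Answer: 12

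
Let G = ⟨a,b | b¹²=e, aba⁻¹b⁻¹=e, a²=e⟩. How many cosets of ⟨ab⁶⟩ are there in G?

First find ord(ab⁶) by computing successive powers:
  (ab⁶)¹ = ab⁶, (ab⁶)² = e.
So |⟨ab⁶⟩| = ord(ab⁶) = 2. With |G| = 24, by Lagrange [G : ⟨ab⁶⟩] = 24/2 = 12.

Answer: 12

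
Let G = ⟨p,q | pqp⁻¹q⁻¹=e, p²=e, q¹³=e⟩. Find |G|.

Enumerate words in the generators, reducing via the relations: the distinct elements are
  {e, p, q, pq, q², q³, q⁴, q⁵, q⁶, q⁷, q⁸, q⁹, pq², pq³, pq⁴, pq⁵, pq⁶, pq⁷, pq⁸, pq⁹, q¹², q¹¹, q¹⁰, pq¹², pq¹¹, pq¹⁰}.
No further products give new elements, so |G| = 26.

Answer: 26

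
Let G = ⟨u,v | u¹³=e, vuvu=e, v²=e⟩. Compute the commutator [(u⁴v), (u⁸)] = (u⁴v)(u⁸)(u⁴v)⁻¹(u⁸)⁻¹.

[(u⁴v), (u⁸)] = (u⁴v)·(u⁸)·(u⁴v)⁻¹·(u⁸)⁻¹.
  (u⁴v) · (u⁸) = u⁹v
  (u⁹v) · (u⁴v) = u⁵
  (u⁵) · (u⁵) = u¹⁰

Answer: u¹⁰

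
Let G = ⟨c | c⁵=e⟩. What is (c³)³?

Compute successive powers of (c³), reducing at each step:
  (c³)²: (c³) · c³ = c
  (c³)³: c · c³ = c⁴

Answer: c⁴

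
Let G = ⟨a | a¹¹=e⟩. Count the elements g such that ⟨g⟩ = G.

G is cyclic of order 11. An element generates G iff its order is 11, and a cyclic group of order 11 has exactly φ(11) = 10 such elements.

Answer: 10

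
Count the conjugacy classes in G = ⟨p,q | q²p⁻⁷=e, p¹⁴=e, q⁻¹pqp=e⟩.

The conjugacy classes (representative and size) are:
  [e] (size 1), [p¹³] (size 2), [p¹²] (size 2), [p¹¹] (size 2), [p⁴] (size 2), [p⁵] (size 2), [p⁸] (size 2), [p⁷] (size 1), [p⁵q⁻¹] (size 7), [p⁵q] (size 7).
Class equation: 1 + 2 + 2 + 2 + 2 + 2 + 2 + 1 + 7 + 7 = 28 = |G|. So G has 10 conjugacy classes.

Answer: 10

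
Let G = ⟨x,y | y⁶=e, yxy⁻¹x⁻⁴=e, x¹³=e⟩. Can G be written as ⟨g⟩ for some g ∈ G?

Every cyclic group is abelian. But x·y = xy while y·x = x⁴y, so x·y ≠ y·x and G is not abelian. Hence G is not cyclic.

Answer: No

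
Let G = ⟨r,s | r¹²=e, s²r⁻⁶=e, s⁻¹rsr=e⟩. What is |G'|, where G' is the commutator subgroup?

G' = [G, G] is generated by all commutators. The generator-pair commutators are: [r, s] = r².
The subgroup they normally generate is {e, r², r⁴, r⁶, r⁸, r¹⁰}, of order 6.
Check: |G/G'| = 24/6 = 4 is the order of the abelianisation.

Answer: 6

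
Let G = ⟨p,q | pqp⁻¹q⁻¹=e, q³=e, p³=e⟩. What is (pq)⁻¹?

The order of (pq) is 3 (smallest k with (pq)ᵏ = e), so (pq)⁻¹ = (pq)² = p²q².
Check: (pq) · (p²q²) → (pq) · p² = q;   q · q² = e, giving e as required.

Answer: p²q²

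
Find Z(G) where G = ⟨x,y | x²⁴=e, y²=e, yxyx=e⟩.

An element z ∈ Z(G) iff z commutes with every generator.
For example x¹² is central: (x¹²)·x = x¹³ = x·(x¹²); (x¹²)·y = x¹²y = y·(x¹²).
Whereas x ∉ Z(G) since x·y = xy ≠ x²³y = y·x.
Checking each of the 48 elements this way gives Z(G) = {e, x¹²}, of order 2.

Answer: {e, x¹²}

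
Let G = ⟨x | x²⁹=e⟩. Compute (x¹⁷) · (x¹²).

Compute (x¹⁷) · (x¹²) by multiplying left to right and reducing via the relations at each step:
  (x¹⁷) · x¹² = e

Answer: e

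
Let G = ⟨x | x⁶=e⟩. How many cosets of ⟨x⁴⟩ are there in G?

First find ord(x⁴) by computing successive powers:
  (x⁴)¹ = x⁴, (x⁴)² = x², (x⁴)³ = e.
So |⟨x⁴⟩| = ord(x⁴) = 3. With |G| = 6, by Lagrange [G : ⟨x⁴⟩] = 6/3 = 2.

Answer: 2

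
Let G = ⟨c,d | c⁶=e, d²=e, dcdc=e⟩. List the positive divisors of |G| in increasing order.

|G| = 12 = 2² · 3. By Lagrange's theorem the order of any subgroup divides 12; the divisors of 12 are 1, 2, 3, 4, 6, 12.

Answer: 1, 2, 3, 4, 6, 12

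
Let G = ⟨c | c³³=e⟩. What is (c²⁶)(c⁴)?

Compute (c²⁶) · (c⁴) by multiplying left to right and reducing via the relations at each step:
  (c²⁶) · c⁴ = c³⁰

Answer: c³⁰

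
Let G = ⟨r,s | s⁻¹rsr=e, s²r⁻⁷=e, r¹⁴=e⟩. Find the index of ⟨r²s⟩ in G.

First find ord(r²s) by computing successive powers:
  (r²s)¹ = r²s, (r²s)² = r⁷, (r²s)³ = r²s⁻¹, (r²s)⁴ = e.
So |⟨r²s⟩| = ord(r²s) = 4. With |G| = 28, by Lagrange [G : ⟨r²s⟩] = 28/4 = 7.

Answer: 7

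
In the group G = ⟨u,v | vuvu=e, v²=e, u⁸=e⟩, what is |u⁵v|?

Compute successive powers until reaching e:
  (u⁵v)¹ = u⁵v, (u⁵v)² = e.
The smallest positive k with (u⁵v)ᵏ = e is 2.

Answer: 2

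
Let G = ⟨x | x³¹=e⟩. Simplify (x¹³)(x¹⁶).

Compute (x¹³) · (x¹⁶) by multiplying left to right and reducing via the relations at each step:
  (x¹³) · x¹⁶ = x²⁹

Answer: x²⁹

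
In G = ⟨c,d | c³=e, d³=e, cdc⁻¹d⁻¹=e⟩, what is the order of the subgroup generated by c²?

|⟨c²⟩| equals the order of c². Compute successive powers until reaching e:
  (c²)¹ = c², (c²)² = c, (c²)³ = e.
The smallest positive k with (c²)ᵏ = e is 3, so |⟨c²⟩| = 3.

Answer: 3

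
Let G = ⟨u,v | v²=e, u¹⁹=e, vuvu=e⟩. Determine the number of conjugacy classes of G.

The conjugacy classes (representative and size) are:
  [e] (size 1), [u¹⁸] (size 2), [u²] (size 2), [u¹⁶] (size 2), [u⁴] (size 2), [u¹⁴] (size 2), [u¹³] (size 2), [u¹²] (size 2), [u⁸] (size 2), [u⁹] (size 2), [v] (size 19).
Class equation: 1 + 2 + 2 + 2 + 2 + 2 + 2 + 2 + 2 + 2 + 19 = 38 = |G|. So G has 11 conjugacy classes.

Answer: 11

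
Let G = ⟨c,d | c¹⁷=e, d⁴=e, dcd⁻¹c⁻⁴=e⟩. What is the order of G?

Enumerate words in the generators, reducing via the relations: the distinct elements are
  {c, d, e, cd, c², c³, c⁴, c⁵, c⁶, c⁷, c⁸, c⁹, d², d³, cd², cd³, c²d, c³d, c¹², c¹³, c¹¹, c¹⁰, c¹⁴, c¹⁵, c¹⁶, c⁴d, c⁵d, c⁶d, c⁷d, c⁸d, c⁹d, c²d², c²d³, c³d², c³d³, c¹²d, c¹³d, c¹¹d, c¹⁰d, c¹⁴d, c¹⁵d, c¹⁶d, c⁴d², c⁴d³, c⁵d², c⁵d³, c⁶d², c⁶d³, c⁷d², c⁷d³, c⁸d², c⁸d³, c⁹d², c⁹d³, c¹²d², c¹²d³, c¹³d², c¹³d³, c¹¹d², c¹¹d³, c¹⁰d², c¹⁰d³, c¹⁴d², c¹⁴d³, c¹⁵d², c¹⁵d³, c¹⁶d², c¹⁶d³}.
No further products give new elements, so |G| = 68.

Answer: 68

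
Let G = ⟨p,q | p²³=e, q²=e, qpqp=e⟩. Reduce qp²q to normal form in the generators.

Multiply left to right, reducing at each step:
  q · p² = p²¹q
  (p²¹q) · q = p²¹

Answer: p²¹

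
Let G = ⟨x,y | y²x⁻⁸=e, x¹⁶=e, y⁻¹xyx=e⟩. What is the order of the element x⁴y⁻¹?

Compute successive powers until reaching e:
  (x⁴y⁻¹)¹ = x⁴y⁻¹, (x⁴y⁻¹)² = x⁸, (x⁴y⁻¹)³ = x⁴y, (x⁴y⁻¹)⁴ = e.
The smallest positive k with (x⁴y⁻¹)ᵏ = e is 4.

Answer: 4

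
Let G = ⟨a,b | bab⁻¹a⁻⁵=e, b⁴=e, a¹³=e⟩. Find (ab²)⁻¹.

The order of (ab²) is 2 (smallest k with (ab²)ᵏ = e), so (ab²)⁻¹ = (ab²)¹ = ab².
Check: (ab²) · (ab²) → (ab²) · a = b²;   (b²) · b² = e, giving e as required.

Answer: ab²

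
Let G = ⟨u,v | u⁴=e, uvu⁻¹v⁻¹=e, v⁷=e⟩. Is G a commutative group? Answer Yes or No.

Each pair of generators commutes: u·v = uv = v·u. Since the generators pairwise commute, every element of G commutes with every other, so G is abelian.

Answer: Yes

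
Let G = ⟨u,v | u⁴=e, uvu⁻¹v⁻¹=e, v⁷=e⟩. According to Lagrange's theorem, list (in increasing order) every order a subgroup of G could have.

|G| = 28 = 2² · 7. By Lagrange's theorem the order of any subgroup divides 28; the divisors of 28 are 1, 2, 4, 7, 14, 28.

Answer: 1, 2, 4, 7, 14, 28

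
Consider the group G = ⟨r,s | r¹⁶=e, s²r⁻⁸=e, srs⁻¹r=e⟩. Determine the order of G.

Enumerate words in the generators, reducing via the relations: the distinct elements are
  {e, r, s, rs, r², r³, r⁴, r⁵, r⁶, r⁷, r⁸, r⁹, r²s, r³s, r¹², r¹³, r¹¹, r¹⁰, r¹⁴, r¹⁵, r⁴s, r⁵s, r⁶s, r⁷s, s⁻¹, rs⁻¹, r²s⁻¹, r³s⁻¹, r⁴s⁻¹, r⁵s⁻¹, r⁶s⁻¹, r⁷s⁻¹}.
No further products give new elements, so |G| = 32.

Answer: 32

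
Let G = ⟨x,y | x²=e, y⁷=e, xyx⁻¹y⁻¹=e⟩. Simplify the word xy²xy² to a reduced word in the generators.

Multiply left to right, reducing at each step:
  x · y² = xy²
  (xy²) · x = y²
  (y²) · y² = y⁴

Answer: y⁴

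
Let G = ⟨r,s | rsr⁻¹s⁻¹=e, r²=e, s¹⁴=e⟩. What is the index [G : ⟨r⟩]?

First find ord(r) by computing successive powers:
  r¹ = r, r² = e.
So |⟨r⟩| = ord(r) = 2. With |G| = 28, by Lagrange [G : ⟨r⟩] = 28/2 = 14.

Answer: 14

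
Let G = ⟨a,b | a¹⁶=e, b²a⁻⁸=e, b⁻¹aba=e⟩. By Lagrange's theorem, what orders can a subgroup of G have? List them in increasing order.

|G| = 32 = 2⁵. By Lagrange's theorem the order of any subgroup divides 32; the divisors of 32 are 1, 2, 4, 8, 16, 32.

Answer: 1, 2, 4, 8, 16, 32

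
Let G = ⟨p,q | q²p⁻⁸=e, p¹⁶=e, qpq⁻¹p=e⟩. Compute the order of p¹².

Compute successive powers until reaching e:
  (p¹²)¹ = p¹², (p¹²)² = p⁸, (p¹²)³ = p⁴, (p¹²)⁴ = e.
The smallest positive k with (p¹²)ᵏ = e is 4.

Answer: 4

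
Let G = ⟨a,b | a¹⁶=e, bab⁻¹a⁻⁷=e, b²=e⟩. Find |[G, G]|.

G' = [G, G] is generated by all commutators. The generator-pair commutators are: [a, b] = a¹⁰.
The subgroup they normally generate is {e, a², a⁴, a⁶, a⁸, a¹⁰, a¹², a¹⁴}, of order 8.
Check: |G/G'| = 32/8 = 4 is the order of the abelianisation.

Answer: 8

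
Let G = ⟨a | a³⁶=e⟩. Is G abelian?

G has a single generator, so G is cyclic and hence abelian.

Answer: Yes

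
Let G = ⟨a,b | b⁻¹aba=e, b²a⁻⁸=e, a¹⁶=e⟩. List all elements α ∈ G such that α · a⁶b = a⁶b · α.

⟨a⁶b⟩ ⊆ C_G(a⁶b) since powers of a⁶b commute with a⁶b; so |C_G(a⁶b)| ≥ |⟨a⁶b⟩| = 4.
By orbit–stabilizer, |C_G(a⁶b)| = |G| / |conj. class of a⁶b| = 32 / 8 = 4.
The 4 elements commuting with a⁶b are {e, a⁸, a⁶b, a⁶b⁻¹}.

Answer: {e, a⁸, a⁶b, a⁶b⁻¹}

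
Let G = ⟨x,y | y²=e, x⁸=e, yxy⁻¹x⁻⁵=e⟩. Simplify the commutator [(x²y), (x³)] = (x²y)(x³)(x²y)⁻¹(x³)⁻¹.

[(x²y), (x³)] = (x²y)·(x³)·(x²y)⁻¹·(x³)⁻¹.
  (x²y) · (x³) = xy
  (xy) · (x⁶y) = x⁷
  (x⁷) · (x⁵) = x⁴

Answer: x⁴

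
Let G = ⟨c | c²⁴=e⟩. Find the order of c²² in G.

Compute successive powers until reaching e:
  (c²²)¹ = c²², (c²²)² = c²⁰, (c²²)³ = c¹⁸, (c²²)⁴ = c¹⁶, (c²²)⁵ = c¹⁴, (c²²)⁶ = c¹², (c²²)⁷ = c¹⁰, (c²²)⁸ = c⁸, (c²²)⁹ = c⁶, (c²²)¹⁰ = c⁴, (c²²)¹¹ = c², (c²²)¹² = e.
The smallest positive k with (c²²)ᵏ = e is 12.

Answer: 12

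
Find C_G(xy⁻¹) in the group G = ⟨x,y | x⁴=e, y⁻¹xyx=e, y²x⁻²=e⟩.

⟨xy⁻¹⟩ ⊆ C_G(xy⁻¹) since powers of xy⁻¹ commute with xy⁻¹; so |C_G(xy⁻¹)| ≥ |⟨xy⁻¹⟩| = 4.
By orbit–stabilizer, |C_G(xy⁻¹)| = |G| / |conj. class of xy⁻¹| = 8 / 2 = 4.
The 4 elements commuting with xy⁻¹ are {e, x², xy, xy⁻¹}.

Answer: {e, x², xy, xy⁻¹}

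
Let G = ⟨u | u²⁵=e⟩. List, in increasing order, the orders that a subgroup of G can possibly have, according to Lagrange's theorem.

|G| = 25 = 5². By Lagrange's theorem the order of any subgroup divides 25; the divisors of 25 are 1, 5, 25.

Answer: 1, 5, 25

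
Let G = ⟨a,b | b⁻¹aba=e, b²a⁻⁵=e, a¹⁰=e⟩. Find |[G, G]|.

G' = [G, G] is generated by all commutators. The generator-pair commutators are: [a, b] = a².
The subgroup they normally generate is {e, a², a⁴, a⁶, a⁸}, of order 5.
Check: |G/G'| = 20/5 = 4 is the order of the abelianisation.

Answer: 5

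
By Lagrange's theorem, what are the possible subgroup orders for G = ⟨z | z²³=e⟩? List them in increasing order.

|G| = 23 = 23. By Lagrange's theorem the order of any subgroup divides 23; the divisors of 23 are 1, 23.

Answer: 1, 23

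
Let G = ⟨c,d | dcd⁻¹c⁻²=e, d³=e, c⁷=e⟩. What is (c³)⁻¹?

The order of (c³) is 7 (smallest k with (c³)ᵏ = e), so (c³)⁻¹ = (c³)⁶ = c⁴.
Check: (c³) · (c⁴) → (c³) · c⁴ = e, giving e as required.

Answer: c⁴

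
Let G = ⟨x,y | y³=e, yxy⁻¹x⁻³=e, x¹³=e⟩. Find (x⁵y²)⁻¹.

The order of (x⁵y²) is 3 (smallest k with (x⁵y²)ᵏ = e), so (x⁵y²)⁻¹ = (x⁵y²)² = x¹¹y.
Check: (x⁵y²) · (x¹¹y) → (x⁵y²) · x¹¹ = y²;   (y²) · y = e, giving e as required.

Answer: x¹¹y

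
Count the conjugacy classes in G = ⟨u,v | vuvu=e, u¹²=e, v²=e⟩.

The conjugacy classes (representative and size) are:
  [e] (size 1), [u¹¹] (size 2), [u²] (size 2), [u⁹] (size 2), [u⁴] (size 2), [u⁵] (size 2), [u⁶] (size 1), [v] (size 6), [uv] (size 6).
Class equation: 1 + 2 + 2 + 2 + 2 + 2 + 1 + 6 + 6 = 24 = |G|. So G has 9 conjugacy classes.

Answer: 9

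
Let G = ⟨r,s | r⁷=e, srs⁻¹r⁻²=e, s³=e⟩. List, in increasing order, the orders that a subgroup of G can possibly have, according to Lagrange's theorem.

|G| = 21 = 3 · 7. By Lagrange's theorem the order of any subgroup divides 21; the divisors of 21 are 1, 3, 7, 21.

Answer: 1, 3, 7, 21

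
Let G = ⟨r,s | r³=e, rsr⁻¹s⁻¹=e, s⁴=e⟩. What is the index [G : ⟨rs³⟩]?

First find ord(rs³) by computing successive powers:
  (rs³)¹ = rs³, (rs³)² = r²s², (rs³)³ = s, (rs³)⁴ = r, (rs³)⁵ = r²s³, (rs³)⁶ = s², (rs³)⁷ = rs, (rs³)⁸ = r², (rs³)⁹ = s³, (rs³)¹⁰ = rs², (rs³)¹¹ = r²s, (rs³)¹² = e.
So |⟨rs³⟩| = ord(rs³) = 12. With |G| = 12, by Lagrange [G : ⟨rs³⟩] = 12/12 = 1.

Answer: 1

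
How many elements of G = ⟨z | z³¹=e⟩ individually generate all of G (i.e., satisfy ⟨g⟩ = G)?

G is cyclic of order 31. An element generates G iff its order is 31, and a cyclic group of order 31 has exactly φ(31) = 30 such elements.

Answer: 30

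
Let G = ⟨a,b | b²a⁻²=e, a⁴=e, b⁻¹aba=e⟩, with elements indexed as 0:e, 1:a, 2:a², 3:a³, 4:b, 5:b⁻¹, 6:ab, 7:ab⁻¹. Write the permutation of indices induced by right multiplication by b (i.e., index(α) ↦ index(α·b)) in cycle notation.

(0 4 2 5)(1 6 3 7)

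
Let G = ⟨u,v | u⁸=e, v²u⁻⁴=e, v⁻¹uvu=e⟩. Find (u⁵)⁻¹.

The order of (u⁵) is 8 (smallest k with (u⁵)ᵏ = e), so (u⁵)⁻¹ = (u⁵)⁷ = u³.
Check: (u⁵) · (u³) → (u⁵) · u³ = e, giving e as required.

Answer: u³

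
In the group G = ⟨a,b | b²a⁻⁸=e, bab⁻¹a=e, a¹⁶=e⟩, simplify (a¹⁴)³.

Compute successive powers of (a¹⁴), reducing at each step:
  (a¹⁴)²: (a¹⁴) · a¹⁴ = a¹²
  (a¹⁴)³: (a¹²) · a¹⁴ = a¹⁰

Answer: a¹⁰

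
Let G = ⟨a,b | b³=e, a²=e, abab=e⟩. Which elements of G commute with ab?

⟨ab⟩ ⊆ C_G(ab) since powers of ab commute with ab; so |C_G(ab)| ≥ |⟨ab⟩| = 2.
By orbit–stabilizer, |C_G(ab)| = |G| / |conj. class of ab| = 6 / 3 = 2.
The 2 elements commuting with ab are {e, ab}.

Answer: {e, ab}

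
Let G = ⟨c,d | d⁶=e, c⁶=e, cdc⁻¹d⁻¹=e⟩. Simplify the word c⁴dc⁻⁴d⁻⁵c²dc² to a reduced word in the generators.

Multiply left to right, reducing at each step:
  (c⁴) · d = c⁴d
  (c⁴d) · c⁻⁴ = d
  d · d⁻⁵ = d²
  (d²) · c² = c²d²
  (c²d²) · d = c²d³
  (c²d³) · c² = c⁴d³

Answer: c⁴d³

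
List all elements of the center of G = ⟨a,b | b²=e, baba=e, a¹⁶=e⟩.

An element z ∈ Z(G) iff z commutes with every generator.
For example a⁸ is central: (a⁸)·a = a⁹ = a·(a⁸); (a⁸)·b = a⁸b = b·(a⁸).
Whereas a ∉ Z(G) since a·b = ab ≠ a¹⁵b = b·a.
Checking each of the 32 elements this way gives Z(G) = {e, a⁸}, of order 2.

Answer: {e, a⁸}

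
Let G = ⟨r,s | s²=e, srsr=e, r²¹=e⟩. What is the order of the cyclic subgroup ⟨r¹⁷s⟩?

|⟨r¹⁷s⟩| equals the order of r¹⁷s. Compute successive powers until reaching e:
  (r¹⁷s)¹ = r¹⁷s, (r¹⁷s)² = e.
The smallest positive k with (r¹⁷s)ᵏ = e is 2, so |⟨r¹⁷s⟩| = 2.

Answer: 2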